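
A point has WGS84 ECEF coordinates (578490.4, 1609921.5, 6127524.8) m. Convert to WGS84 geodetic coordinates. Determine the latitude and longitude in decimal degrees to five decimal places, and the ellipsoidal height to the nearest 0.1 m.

λ = atan2(Y, X) = 70.23519963°; p = √(X²+Y²) = 1710701.1 m.
Bowring's method on WGS84 (a = 6378137 m, b = 6356752.314 m) gives φ = 74.50050024°, h = 3552.579 m.

lat 74.50050°, lon 70.23520°, h 3552.6 m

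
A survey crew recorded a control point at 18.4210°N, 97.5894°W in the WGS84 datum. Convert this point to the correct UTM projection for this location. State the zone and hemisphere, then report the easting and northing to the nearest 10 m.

Zone 14N: E 648980 m, N 2037340 m

Longitude -97.5894° lies in the 6° band [-102°, -96°), giving zone 14; latitude is north of the equator, so 14N.
Zone 14 central meridian λ₀ = 6×14 − 183 = -99°; Δλ = +1.4106°.
Transverse Mercator on WGS84 with k₀ = 0.9996 gives E = 648983.570 m, N = 2037343.973 m.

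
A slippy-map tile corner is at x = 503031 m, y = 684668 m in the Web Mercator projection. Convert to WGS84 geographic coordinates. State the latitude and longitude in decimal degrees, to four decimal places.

lat 6.1387°, lon 4.5188°

R = 6378137 m. λ = x/R = 4.51880436°.
φ = 2·arctan(exp(y/R)) − 90° = 2·arctan(1.11332) − 90° = 6.13869903°.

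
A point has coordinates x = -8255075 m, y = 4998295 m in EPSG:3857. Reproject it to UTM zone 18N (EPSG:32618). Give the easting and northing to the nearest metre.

E 571034 m, N 4528520 m

Web Mercator inverse (R = 6378137 m) → φ = 40.90469945°, λ = -74.15660044°.
UTM 18N forward: E = 571033.633 m, N = 4528520.236 m.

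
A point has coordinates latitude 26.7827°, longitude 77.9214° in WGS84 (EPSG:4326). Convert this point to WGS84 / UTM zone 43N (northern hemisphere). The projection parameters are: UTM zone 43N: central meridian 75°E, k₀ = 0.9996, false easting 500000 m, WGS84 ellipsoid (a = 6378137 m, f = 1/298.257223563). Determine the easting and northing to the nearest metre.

Zone 43 central meridian λ₀ = 6×43 − 183 = 75°; Δλ = +2.9214°.
Transverse Mercator on WGS84 with k₀ = 0.9996 gives E = 790477.570 m, N = 2965706.489 m.

E 790478 m, N 2965706 m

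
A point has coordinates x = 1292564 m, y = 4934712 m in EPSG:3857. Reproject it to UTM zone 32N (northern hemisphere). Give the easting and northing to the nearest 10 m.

E 721370 m, N 4483380 m

Web Mercator inverse (R = 6378137 m) → φ = 40.47159697°, λ = 11.61129997°.
UTM 32N forward: E = 721371.023 m, N = 4483377.530 m.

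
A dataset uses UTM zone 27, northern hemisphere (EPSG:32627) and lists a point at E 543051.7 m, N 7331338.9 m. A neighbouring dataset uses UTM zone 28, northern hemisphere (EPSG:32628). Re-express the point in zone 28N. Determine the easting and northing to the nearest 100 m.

E 272000 m, N 7340200 m

UTM 27N → geographic: φ = 66.09959979°, λ = -20.04769922°.
UTM 28N (λ₀ = -15°) forward: E = 271994.521 m, N = 7340201.998 m.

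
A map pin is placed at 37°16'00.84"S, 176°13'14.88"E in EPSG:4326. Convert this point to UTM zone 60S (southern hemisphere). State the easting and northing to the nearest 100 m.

E 430900 m, N 5875200 m

Zone 60 central meridian λ₀ = 6×60 − 183 = 177°; Δλ = -0.7792°.
Transverse Mercator on WGS84 with k₀ = 0.9996 gives E = 430912.354 m, N = 5875234.400 m.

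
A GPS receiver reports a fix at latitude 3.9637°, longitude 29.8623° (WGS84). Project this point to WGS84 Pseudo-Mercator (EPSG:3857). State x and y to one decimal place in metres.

x 3324256.0 m, y 441589.4 m

Web Mercator is spherical with R = a = 6378137 m.
x = R·λ = 6378137 × 0.521195457 = 3324256.030 m.
y = R·ln tan(π/4 + φ/2) = 6378137 × 0.069234862 = 441589.434 m.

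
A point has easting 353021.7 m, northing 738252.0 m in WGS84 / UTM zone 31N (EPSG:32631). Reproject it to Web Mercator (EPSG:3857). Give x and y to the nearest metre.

Unproject from UTM 31N (λ₀ = 3°) → φ = 6.67710032°, λ = 1.67029995°.
Web Mercator (R = 6378137 m): x = 185936.940 m, y = 744979.578 m.

x 185937 m, y 744980 m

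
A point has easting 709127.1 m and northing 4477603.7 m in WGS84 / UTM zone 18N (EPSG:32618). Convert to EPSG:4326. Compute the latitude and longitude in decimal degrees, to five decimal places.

Zone 18N: λ₀ = -75°, k₀ = 0.9996, false easting 500000 m.
Meridian distance M = (N − FN)/k₀ = 4479395.5 m.
Inverse transverse Mercator on WGS84 gives φ = 40.42280022°, λ = -72.53489968°.

lat 40.42280°, lon -72.53490°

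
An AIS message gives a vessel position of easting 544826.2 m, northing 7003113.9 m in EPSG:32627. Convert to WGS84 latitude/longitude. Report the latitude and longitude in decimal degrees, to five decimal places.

Zone 27N: λ₀ = -21°, k₀ = 0.9996, false easting 500000 m.
Meridian distance M = (N − FN)/k₀ = 7005916.3 m.
Inverse transverse Mercator on WGS84 gives φ = 63.15450020°, λ = -20.11029957°.

lat 63.15450°, lon -20.11030°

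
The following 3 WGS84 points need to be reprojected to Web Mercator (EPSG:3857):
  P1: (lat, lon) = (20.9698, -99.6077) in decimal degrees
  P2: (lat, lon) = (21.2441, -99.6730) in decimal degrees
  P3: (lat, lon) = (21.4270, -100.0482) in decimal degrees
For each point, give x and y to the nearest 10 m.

P1: x -11088280 m, y 2388280 m; P2: x -11095550 m, y 2421010 m; P3: x -11137310 m, y 2442870 m

Web Mercator: x = R·λ, y = R·ln tan(π/4+φ/2), R = 6378137 m.
P1 (20.9698°, -99.6077°) → (-11088278.443, 2388277.925) m.
P2 (21.2441°, -99.6730°) → (-11095547.606, 2421008.819) m.
P3 (21.4270°, -100.0482°) → (-11137314.679, 2442867.216) m.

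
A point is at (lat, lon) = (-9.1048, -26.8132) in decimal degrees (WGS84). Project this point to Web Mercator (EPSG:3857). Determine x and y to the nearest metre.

Web Mercator is spherical with R = a = 6378137 m.
x = R·λ = 6378137 × -0.467978623 = -2984831.771 m.
y = R·ln tan(π/4 + φ/2) = 6378137 × -0.159581785 = -1017834.485 m.

x -2984832 m, y -1017834 m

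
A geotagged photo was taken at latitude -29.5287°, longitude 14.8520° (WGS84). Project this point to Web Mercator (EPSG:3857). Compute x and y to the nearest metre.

Web Mercator is spherical with R = a = 6378137 m.
x = R·λ = 6378137 × 0.259216301 = 1653317.077 m.
y = R·ln tan(π/4 + φ/2) = 6378137 × -0.539830258 = -3443111.344 m.

x 1653317 m, y -3443111 m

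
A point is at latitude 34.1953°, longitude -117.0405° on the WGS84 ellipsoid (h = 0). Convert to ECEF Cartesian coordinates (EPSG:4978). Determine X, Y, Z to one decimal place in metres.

WGS84: a = 6378137 m, e² = 0.006694380; N(φ) = a/√(1−e²sin²φ) = 6384890.987 m.
X = (N+h)·cosφ·cosλ = -2400900.967 m; Y = (N+h)·cosφ·sinλ = -4703810.823 m; Z = (N(1−e²)+h)·sinφ = 3564385.727 m.

X -2400901.0 m, Y -4703810.8 m, Z 3564385.7 m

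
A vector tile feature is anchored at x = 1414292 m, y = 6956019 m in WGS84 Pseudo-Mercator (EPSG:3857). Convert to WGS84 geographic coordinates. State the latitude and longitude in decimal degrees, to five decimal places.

R = 6378137 m. λ = x/R = 12.70480120°.
φ = 2·arctan(exp(y/R)) − 90° = 2·arctan(2.97607) − 90° = 52.85390018°.

lat 52.85390°, lon 12.70480°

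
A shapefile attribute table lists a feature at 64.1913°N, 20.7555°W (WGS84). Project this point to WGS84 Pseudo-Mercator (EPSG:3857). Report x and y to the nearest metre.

Web Mercator is spherical with R = a = 6378137 m.
x = R·λ = 6378137 × -0.362251813 = -2310491.691 m.
y = R·ln tan(π/4 + φ/2) = 6378137 × 1.473550947 = 9398509.815 m.

x -2310492 m, y 9398510 m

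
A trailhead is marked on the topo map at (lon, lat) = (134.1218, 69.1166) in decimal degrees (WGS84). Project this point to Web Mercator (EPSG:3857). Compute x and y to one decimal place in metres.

x 14930370.5 m, y 10787102.3 m

Web Mercator is spherical with R = a = 6378137 m.
x = R·λ = 6378137 × 2.340867009 = 14930370.480 m.
y = R·ln tan(π/4 + φ/2) = 6378137 × 1.691262238 = 10787102.254 m.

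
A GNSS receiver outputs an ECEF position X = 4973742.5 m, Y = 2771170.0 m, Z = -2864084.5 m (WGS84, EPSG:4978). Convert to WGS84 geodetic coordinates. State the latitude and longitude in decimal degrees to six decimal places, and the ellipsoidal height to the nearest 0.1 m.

λ = atan2(Y, X) = 29.12479977°; p = √(X²+Y²) = 5693636.6 m.
Bowring's method on WGS84 (a = 6378137 m, b = 6356752.314 m) gives φ = -26.85869979°, h = -381.522 m.

lat -26.858700°, lon 29.124800°, h -381.5 m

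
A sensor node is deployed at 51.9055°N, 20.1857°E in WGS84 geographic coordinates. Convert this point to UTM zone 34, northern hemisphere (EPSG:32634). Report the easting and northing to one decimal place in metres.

Zone 34 central meridian λ₀ = 6×34 − 183 = 21°; Δλ = -0.8143°.
Transverse Mercator on WGS84 with k₀ = 0.9996 gives E = 443980.675 m, N = 5750841.034 m.

E 443980.7 m, N 5750841.0 m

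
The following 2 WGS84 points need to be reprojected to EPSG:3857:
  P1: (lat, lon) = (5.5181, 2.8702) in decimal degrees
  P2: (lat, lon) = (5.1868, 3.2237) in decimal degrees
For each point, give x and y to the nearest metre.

P1: x 319509 m, y 615224 m; P2: x 358861 m, y 578182 m

Web Mercator: x = R·λ, y = R·ln tan(π/4+φ/2), R = 6378137 m.
P1 (5.5181°, 2.8702°) → (319509.202, 615223.896) m.
P2 (5.1868°, 3.2237°) → (358860.642, 578182.184) m.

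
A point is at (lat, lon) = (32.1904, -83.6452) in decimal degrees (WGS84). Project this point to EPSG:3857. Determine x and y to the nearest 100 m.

x -9311300 m, y 3788300 m

Web Mercator is spherical with R = a = 6378137 m.
x = R·λ = 6378137 × -1.459884143 = -9311341.071 m.
y = R·ln tan(π/4 + φ/2) = 6378137 × 0.593955510 = 3788329.617 m.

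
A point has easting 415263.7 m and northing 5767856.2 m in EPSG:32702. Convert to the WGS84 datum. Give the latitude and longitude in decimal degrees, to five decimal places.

lat -38.23330°, lon -171.96820°

Zone 2S: λ₀ = -171°, k₀ = 0.9996, false easting 500000 m, false northing 10000000 m.
Meridian distance M = (N − FN)/k₀ = -4233837.3 m.
Inverse transverse Mercator on WGS84 gives φ = -38.23330041°, λ = -171.96819976°.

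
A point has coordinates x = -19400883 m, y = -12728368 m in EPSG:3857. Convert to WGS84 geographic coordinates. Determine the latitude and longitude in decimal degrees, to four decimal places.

lat -74.5186°, lon -174.2811°

R = 6378137 m. λ = x/R = -174.28109724°.
φ = 2·arctan(exp(y/R)) − 90° = 2·arctan(0.13593) − 90° = -74.51860016°.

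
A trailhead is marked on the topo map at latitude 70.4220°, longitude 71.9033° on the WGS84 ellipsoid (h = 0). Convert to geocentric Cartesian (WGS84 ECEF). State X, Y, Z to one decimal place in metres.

WGS84: a = 6378137 m, e² = 0.006694380; N(φ) = a/√(1−e²sin²φ) = 6397173.567 m.
X = (N+h)·cosφ·cosλ = 665857.259 m; Y = (N+h)·cosφ·sinλ = 2037590.248 m; Z = (N(1−e²)+h)·sinφ = 5986979.346 m.

X 665857.3 m, Y 2037590.2 m, Z 5986979.3 m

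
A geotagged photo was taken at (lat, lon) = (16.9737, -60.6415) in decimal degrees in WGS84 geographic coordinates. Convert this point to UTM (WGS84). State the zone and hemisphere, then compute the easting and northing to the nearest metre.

Zone 20N: E 751141 m, N 1878155 m

Longitude -60.6415° lies in the 6° band [-66°, -60°), giving zone 20; latitude is north of the equator, so 20N.
Zone 20 central meridian λ₀ = 6×20 − 183 = -63°; Δλ = +2.3585°.
Transverse Mercator on WGS84 with k₀ = 0.9996 gives E = 751140.600 m, N = 1878155.192 m.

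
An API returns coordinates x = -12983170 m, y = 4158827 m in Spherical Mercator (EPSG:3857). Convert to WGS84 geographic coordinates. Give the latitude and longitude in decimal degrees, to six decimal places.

lat 34.962800°, lon -116.629800°

R = 6378137 m. λ = x/R = -116.62980047°.
φ = 2·arctan(exp(y/R)) − 90° = 2·arctan(1.91946) − 90° = 34.96280029°.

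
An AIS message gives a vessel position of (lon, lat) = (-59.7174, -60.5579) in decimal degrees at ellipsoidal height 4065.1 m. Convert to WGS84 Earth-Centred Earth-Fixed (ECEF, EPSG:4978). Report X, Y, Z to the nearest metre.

WGS84: a = 6378137 m, e² = 0.006694380; N(φ) = a/√(1−e²sin²φ) = 6394389.542 m.
X = (N+h)·cosφ·cosλ = 1585975.465 m; Y = (N+h)·cosφ·sinλ = -2715964.852 m; Z = (N(1−e²)+h)·sinφ = -5534834.435 m.

X 1585975 m, Y -2715965 m, Z -5534834 m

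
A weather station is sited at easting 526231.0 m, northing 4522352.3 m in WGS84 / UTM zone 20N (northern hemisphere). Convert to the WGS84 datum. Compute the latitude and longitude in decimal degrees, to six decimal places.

lat 40.851800°, lon -62.688799°

Zone 20N: λ₀ = -63°, k₀ = 0.9996, false easting 500000 m.
Meridian distance M = (N − FN)/k₀ = 4524162.0 m.
Inverse transverse Mercator on WGS84 gives φ = 40.85180032°, λ = -62.68879941°.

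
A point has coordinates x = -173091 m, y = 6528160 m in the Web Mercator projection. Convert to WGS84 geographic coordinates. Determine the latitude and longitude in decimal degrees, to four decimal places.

R = 6378137 m. λ = x/R = -1.55490291°.
φ = 2·arctan(exp(y/R)) − 90° = 2·arctan(2.78298) − 90° = 50.47049765°.

lat 50.4705°, lon -1.5549°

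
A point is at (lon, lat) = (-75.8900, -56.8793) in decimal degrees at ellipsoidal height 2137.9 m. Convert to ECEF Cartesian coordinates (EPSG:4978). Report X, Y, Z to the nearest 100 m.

X 851900 m, Y -3389000 m, Z -5320400 m

WGS84: a = 6378137 m, e² = 0.006694380; N(φ) = a/√(1−e²sin²φ) = 6393164.917 m.
X = (N+h)·cosφ·cosλ = 851885.342 m; Y = (N+h)·cosφ·sinλ = -3388994.198 m; Z = (N(1−e²)+h)·sinφ = -5320358.272 m.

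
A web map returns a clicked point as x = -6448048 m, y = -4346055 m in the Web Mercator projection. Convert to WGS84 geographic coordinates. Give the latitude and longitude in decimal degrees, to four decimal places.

lat -36.3295°, lon -57.9238°

R = 6378137 m. λ = x/R = -57.92380071°.
φ = 2·arctan(exp(y/R)) − 90° = 2·arctan(0.50591) − 90° = -36.32949784°.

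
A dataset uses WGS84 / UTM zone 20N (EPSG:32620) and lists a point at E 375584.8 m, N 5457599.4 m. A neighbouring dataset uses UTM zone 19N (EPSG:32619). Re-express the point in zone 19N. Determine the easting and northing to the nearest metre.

UTM 20N → geographic: φ = 49.25849974°, λ = -64.70990030°.
UTM 19N (λ₀ = -69°) forward: E = 812118.523 m, N = 5465053.711 m.

E 812119 m, N 5465054 m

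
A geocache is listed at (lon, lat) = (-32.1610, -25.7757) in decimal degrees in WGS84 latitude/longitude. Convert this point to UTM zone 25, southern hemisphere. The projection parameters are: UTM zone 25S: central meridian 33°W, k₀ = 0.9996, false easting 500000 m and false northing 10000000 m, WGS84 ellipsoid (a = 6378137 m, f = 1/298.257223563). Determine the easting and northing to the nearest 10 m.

E 584130 m, N 7148890 m

Zone 25 central meridian λ₀ = 6×25 − 183 = -33°; Δλ = +0.8390°.
Transverse Mercator on WGS84 with k₀ = 0.9996 gives E = 584125.855 m, N = 7148887.730 m.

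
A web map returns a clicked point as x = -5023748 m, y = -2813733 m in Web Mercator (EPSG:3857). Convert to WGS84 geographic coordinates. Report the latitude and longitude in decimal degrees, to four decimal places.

lat -24.4941°, lon -45.1291°

R = 6378137 m. λ = x/R = -45.12909612°.
φ = 2·arctan(exp(y/R)) − 90° = 2·arctan(0.64329) − 90° = -24.49410019°.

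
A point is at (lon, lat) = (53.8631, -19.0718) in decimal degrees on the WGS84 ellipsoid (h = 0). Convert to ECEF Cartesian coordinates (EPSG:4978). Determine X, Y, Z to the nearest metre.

X 3556106 m, Y 4870048 m, Z -2070863 m

WGS84: a = 6378137 m, e² = 0.006694380; N(φ) = a/√(1−e²sin²φ) = 6380417.582 m.
X = (N+h)·cosφ·cosλ = 3556106.397 m; Y = (N+h)·cosφ·sinλ = 4870047.742 m; Z = (N(1−e²)+h)·sinφ = -2070862.558 m.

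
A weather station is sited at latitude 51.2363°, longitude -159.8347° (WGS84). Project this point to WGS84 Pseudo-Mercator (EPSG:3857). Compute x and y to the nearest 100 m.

Web Mercator is spherical with R = a = 6378137 m.
x = R·λ = 6378137 × -2.789641774 = -17792717.415 m.
y = R·ln tan(π/4 + φ/2) = 6378137 × 1.044693674 = 6663199.379 m.

x -17792700 m, y 6663200 m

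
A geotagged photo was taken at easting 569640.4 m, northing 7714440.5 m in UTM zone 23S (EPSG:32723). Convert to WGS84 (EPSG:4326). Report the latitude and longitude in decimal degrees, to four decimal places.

Zone 23S: λ₀ = -45°, k₀ = 0.9996, false easting 500000 m, false northing 10000000 m.
Meridian distance M = (N − FN)/k₀ = -2286474.1 m.
Inverse transverse Mercator on WGS84 gives φ = -20.66810012°, λ = -44.33140045°.

lat -20.6681°, lon -44.3314°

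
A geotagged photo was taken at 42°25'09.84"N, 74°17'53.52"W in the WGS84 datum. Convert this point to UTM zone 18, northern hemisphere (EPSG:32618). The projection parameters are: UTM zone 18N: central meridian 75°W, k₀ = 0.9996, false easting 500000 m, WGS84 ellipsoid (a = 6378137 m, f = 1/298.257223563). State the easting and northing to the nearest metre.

Zone 18 central meridian λ₀ = 6×18 − 183 = -75°; Δλ = +0.7018°.
Transverse Mercator on WGS84 with k₀ = 0.9996 gives E = 557738.327 m, N = 4696581.969 m.

E 557738 m, N 4696582 m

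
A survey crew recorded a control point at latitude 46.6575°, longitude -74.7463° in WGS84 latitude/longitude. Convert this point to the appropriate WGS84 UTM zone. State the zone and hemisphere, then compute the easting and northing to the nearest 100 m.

Longitude -74.7463° lies in the 6° band [-78°, -72°), giving zone 18; latitude is north of the equator, so 18N.
Zone 18 central meridian λ₀ = 6×18 − 183 = -75°; Δλ = +0.2537°.
Transverse Mercator on WGS84 with k₀ = 0.9996 gives E = 519410.592 m, N = 5167135.725 m.

Zone 18N: E 519400 m, N 5167100 m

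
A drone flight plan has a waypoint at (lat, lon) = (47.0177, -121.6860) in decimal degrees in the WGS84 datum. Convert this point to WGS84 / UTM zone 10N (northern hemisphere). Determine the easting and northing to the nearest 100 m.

Zone 10 central meridian λ₀ = 6×10 − 183 = -123°; Δλ = +1.3140°.
Transverse Mercator on WGS84 with k₀ = 0.9996 gives E = 599864.007 m, N = 5207968.852 m.

E 599900 m, N 5208000 m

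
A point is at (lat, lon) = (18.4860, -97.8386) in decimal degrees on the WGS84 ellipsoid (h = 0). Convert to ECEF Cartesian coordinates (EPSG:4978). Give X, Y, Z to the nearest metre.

X -825263 m, Y -5994529 m, Z 2009473 m

WGS84: a = 6378137 m, e² = 0.006694380; N(φ) = a/√(1−e²sin²φ) = 6380284.394 m.
X = (N+h)·cosφ·cosλ = -825262.992 m; Y = (N+h)·cosφ·sinλ = -5994529.041 m; Z = (N(1−e²)+h)·sinφ = 2009472.619 m.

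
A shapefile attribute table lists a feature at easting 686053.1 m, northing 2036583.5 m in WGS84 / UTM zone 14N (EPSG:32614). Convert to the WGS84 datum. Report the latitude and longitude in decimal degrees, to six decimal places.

Zone 14N: λ₀ = -99°, k₀ = 0.9996, false easting 500000 m.
Meridian distance M = (N − FN)/k₀ = 2037398.5 m.
Inverse transverse Mercator on WGS84 gives φ = 18.41119979°, λ = -97.23859980°.

lat 18.411200°, lon -97.238600°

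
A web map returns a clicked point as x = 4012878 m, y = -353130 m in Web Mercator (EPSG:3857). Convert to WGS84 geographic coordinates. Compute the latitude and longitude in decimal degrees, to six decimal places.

R = 6378137 m. λ = x/R = 36.04829641°.
φ = 2·arctan(exp(y/R)) − 90° = 2·arctan(0.94614) − 90° = -3.17060134°.

lat -3.170601°, lon 36.048296°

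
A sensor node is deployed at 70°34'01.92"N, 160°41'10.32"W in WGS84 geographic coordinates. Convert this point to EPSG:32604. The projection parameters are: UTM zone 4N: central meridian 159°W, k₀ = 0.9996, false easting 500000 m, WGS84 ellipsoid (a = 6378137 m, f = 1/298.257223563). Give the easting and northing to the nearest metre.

Zone 4 central meridian λ₀ = 6×4 − 183 = -159°; Δλ = -1.6862°.
Transverse Mercator on WGS84 with k₀ = 0.9996 gives E = 437395.073 m, N = 7829996.642 m.

E 437395 m, N 7829997 m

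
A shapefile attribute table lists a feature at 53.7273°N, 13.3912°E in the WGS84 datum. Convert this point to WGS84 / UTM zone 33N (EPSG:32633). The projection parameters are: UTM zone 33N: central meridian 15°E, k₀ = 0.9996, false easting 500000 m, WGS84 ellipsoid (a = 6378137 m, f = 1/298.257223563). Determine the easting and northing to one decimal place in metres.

Zone 33 central meridian λ₀ = 6×33 − 183 = 15°; Δλ = -1.6088°.
Transverse Mercator on WGS84 with k₀ = 0.9996 gives E = 393860.0499 m, N = 5954383.126 m.

E 393860.0 m, N 5954383.1 m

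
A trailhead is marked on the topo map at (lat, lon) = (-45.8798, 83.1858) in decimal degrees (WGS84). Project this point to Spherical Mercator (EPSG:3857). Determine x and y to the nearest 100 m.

Web Mercator is spherical with R = a = 6378137 m.
x = R·λ = 6378137 × 1.451866101 = 9260200.897 m.
y = R·ln tan(π/4 + φ/2) = 6378137 × -0.903258736 = -5761107.964 m.

x 9260200 m, y -5761100 m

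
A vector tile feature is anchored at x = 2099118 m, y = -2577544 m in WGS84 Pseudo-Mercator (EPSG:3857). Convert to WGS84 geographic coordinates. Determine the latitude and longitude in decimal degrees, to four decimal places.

lat -22.5488°, lon 18.8567°

R = 6378137 m. λ = x/R = 18.85669783°.
φ = 2·arctan(exp(y/R)) − 90° = 2·arctan(0.66756) − 90° = -22.54879948°.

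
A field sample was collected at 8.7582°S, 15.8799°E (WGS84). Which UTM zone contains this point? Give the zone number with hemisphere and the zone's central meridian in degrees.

UTM zone = ⌊(λ + 180)/6⌋ + 1; 15.8799° ∈ [12°, 18°) → zone 33.
Hemisphere: S (φ < 0).
Central meridian λ₀ = 6×33 − 183 = 15°.

Zone 33S, central meridian 15°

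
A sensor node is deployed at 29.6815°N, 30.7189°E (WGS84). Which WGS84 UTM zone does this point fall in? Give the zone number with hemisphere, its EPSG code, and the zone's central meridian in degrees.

Zone 36N (EPSG:32636), central meridian 33°

UTM zone = ⌊(λ + 180)/6⌋ + 1; 30.7189° ∈ [30°, 36°) → zone 36.
Hemisphere: N (φ ≥ 0).
Central meridian λ₀ = 6×36 − 183 = 33°.
EPSG code: 32636.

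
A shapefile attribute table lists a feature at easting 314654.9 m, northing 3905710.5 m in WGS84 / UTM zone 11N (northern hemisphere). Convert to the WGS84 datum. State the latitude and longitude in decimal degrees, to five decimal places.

Zone 11N: λ₀ = -117°, k₀ = 0.9996, false easting 500000 m.
Meridian distance M = (N − FN)/k₀ = 3907273.4 m.
Inverse transverse Mercator on WGS84 gives φ = 35.27739990°, λ = -119.03790002°.

lat 35.27740°, lon -119.03790°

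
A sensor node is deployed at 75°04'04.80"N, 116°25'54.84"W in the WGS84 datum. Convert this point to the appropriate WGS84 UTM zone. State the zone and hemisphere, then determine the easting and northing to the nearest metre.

Zone 11N: E 516340 m, N 8331272 m

Longitude -116.4319° lies in the 6° band [-120°, -114°), giving zone 11; latitude is north of the equator, so 11N.
Zone 11 central meridian λ₀ = 6×11 − 183 = -117°; Δλ = +0.5681°.
Transverse Mercator on WGS84 with k₀ = 0.9996 gives E = 516339.754 m, N = 8331272.120 m.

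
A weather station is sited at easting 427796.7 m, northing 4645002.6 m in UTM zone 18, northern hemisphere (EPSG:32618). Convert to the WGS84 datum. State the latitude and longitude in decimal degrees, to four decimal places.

Zone 18N: λ₀ = -75°, k₀ = 0.9996, false easting 500000 m.
Meridian distance M = (N − FN)/k₀ = 4646861.3 m.
Inverse transverse Mercator on WGS84 gives φ = 41.95369995°, λ = -75.87120010°.

lat 41.9537°, lon -75.8712°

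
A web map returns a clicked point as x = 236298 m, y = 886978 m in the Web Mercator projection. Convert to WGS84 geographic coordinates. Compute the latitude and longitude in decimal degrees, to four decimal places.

lat 7.9423°, lon 2.1227°

R = 6378137 m. λ = x/R = 2.12270105°.
φ = 2·arctan(exp(y/R)) − 90° = 2·arctan(1.14920) − 90° = 7.94230044°.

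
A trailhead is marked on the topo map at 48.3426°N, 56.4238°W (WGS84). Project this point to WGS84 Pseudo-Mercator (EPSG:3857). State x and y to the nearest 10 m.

Web Mercator is spherical with R = a = 6378137 m.
x = R·λ = 6378137 × -0.984781086 = -6281068.685 m.
y = R·ln tan(π/4 + φ/2) = 6378137 × 0.966432942 = 6164041.706 m.

x -6281070 m, y 6164040 m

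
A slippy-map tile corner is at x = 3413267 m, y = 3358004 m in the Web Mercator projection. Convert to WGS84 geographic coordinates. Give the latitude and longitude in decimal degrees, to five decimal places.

R = 6378137 m. λ = x/R = 30.66189915°.
φ = 2·arctan(exp(y/R)) − 90° = 2·arctan(1.69297) − 90° = 28.86129647°.

lat 28.86130°, lon 30.66190°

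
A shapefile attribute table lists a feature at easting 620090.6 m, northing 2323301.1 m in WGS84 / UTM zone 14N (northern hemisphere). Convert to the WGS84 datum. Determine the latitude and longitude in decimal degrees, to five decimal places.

Zone 14N: λ₀ = -99°, k₀ = 0.9996, false easting 500000 m.
Meridian distance M = (N − FN)/k₀ = 2324230.8 m.
Inverse transverse Mercator on WGS84 gives φ = 21.00649958°, λ = -97.84450033°.

lat 21.00650°, lon -97.84450°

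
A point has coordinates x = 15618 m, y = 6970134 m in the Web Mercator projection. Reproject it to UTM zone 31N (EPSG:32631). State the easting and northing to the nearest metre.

E 307798 m, N 5868357 m

Web Mercator inverse (R = 6378137 m) → φ = 52.93039910°, λ = 0.14029888°.
UTM 31N forward: E = 307797.687 m, N = 5868356.589 m.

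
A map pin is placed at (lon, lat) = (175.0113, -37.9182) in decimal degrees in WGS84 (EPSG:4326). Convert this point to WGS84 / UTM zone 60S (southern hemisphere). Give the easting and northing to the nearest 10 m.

Zone 60 central meridian λ₀ = 6×60 − 183 = 177°; Δλ = -1.9887°.
Transverse Mercator on WGS84 with k₀ = 0.9996 gives E = 325195.013 m, N = 5801396.065 m.

E 325200 m, N 5801400 m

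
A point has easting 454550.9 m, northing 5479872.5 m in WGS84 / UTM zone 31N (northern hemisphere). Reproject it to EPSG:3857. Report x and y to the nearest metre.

x 264128 m, y 6354956 m

Unproject from UTM 31N (λ₀ = 3°) → φ = 49.46980036°, λ = 2.37269974°.
Web Mercator (R = 6378137 m): x = 264127.727 m, y = 6354955.929 m.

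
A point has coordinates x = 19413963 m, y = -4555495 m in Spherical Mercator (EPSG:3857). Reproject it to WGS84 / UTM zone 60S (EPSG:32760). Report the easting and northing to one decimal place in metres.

Web Mercator inverse (R = 6378137 m) → φ = -37.83040250°, λ = 174.39859688°.
UTM 60S forward: E = 271059.099 m, N = 5809813.017 m.

E 271059.1 m, N 5809813.0 m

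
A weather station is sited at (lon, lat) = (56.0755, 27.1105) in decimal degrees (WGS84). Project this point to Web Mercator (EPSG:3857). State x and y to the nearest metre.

Web Mercator is spherical with R = a = 6378137 m.
x = R·λ = 6378137 × 0.978702105 = 6242296.106 m.
y = R·ln tan(π/4 + φ/2) = 6378137 × 0.491880946 = 3137284.060 m.

x 6242296 m, y 3137284 m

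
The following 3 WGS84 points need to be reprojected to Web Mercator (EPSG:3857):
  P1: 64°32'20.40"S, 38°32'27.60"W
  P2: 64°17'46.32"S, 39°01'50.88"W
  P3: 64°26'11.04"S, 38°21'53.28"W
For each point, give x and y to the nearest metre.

Web Mercator: x = R·λ, y = R·ln tan(π/4+φ/2), R = 6378137 m.
P1 (-64.5390°, -38.5410°) → (-4290364.495, -9487976.533) m.
P2 (-64.2962°, -39.0308°) → (-4344888.781, -9425382.683) m.
P3 (-64.4364°, -38.3648°) → (-4270750.000, -9461458.618) m.

P1: x -4290364 m, y -9487977 m; P2: x -4344889 m, y -9425383 m; P3: x -4270750 m, y -9461459 m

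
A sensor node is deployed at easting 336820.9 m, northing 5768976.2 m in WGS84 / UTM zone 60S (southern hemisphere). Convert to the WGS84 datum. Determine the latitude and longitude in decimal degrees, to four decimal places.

Zone 60S: λ₀ = 177°, k₀ = 0.9996, false easting 500000 m, false northing 10000000 m.
Meridian distance M = (N − FN)/k₀ = -4232716.9 m.
Inverse transverse Mercator on WGS84 gives φ = -38.21239975°, λ = 175.13610057°.

lat -38.2124°, lon 175.1361°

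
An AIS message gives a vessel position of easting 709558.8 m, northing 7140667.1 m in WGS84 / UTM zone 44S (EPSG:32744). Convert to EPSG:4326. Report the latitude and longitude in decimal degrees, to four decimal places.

lat -25.8373°, lon 83.0908°

Zone 44S: λ₀ = 81°, k₀ = 0.9996, false easting 500000 m, false northing 10000000 m.
Meridian distance M = (N − FN)/k₀ = -2860477.1 m.
Inverse transverse Mercator on WGS84 gives φ = -25.83730000°, λ = 83.09079981°.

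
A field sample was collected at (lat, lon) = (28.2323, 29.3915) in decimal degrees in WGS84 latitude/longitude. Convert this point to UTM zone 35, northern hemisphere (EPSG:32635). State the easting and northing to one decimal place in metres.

Zone 35 central meridian λ₀ = 6×35 − 183 = 27°; Δλ = +2.3915°.
Transverse Mercator on WGS84 with k₀ = 0.9996 gives E = 734670.046 m, N = 3125253.491 m.

E 734670.0 m, N 3125253.5 m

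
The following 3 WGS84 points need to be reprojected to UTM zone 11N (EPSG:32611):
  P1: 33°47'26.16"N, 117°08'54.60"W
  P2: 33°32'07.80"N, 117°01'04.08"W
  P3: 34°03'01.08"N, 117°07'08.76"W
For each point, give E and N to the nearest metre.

P1: E 486253 m, N 3738948 m; P2: E 498347 m, N 3710655 m; P3: E 489008 m, N 3767740 m

UTM zone 11N: λ₀ = -117°, k₀ = 0.9996.
P1 (33.7906°, -117.1485°) → (486252.783, 3738948.424) m.
P2 (33.5355°, -117.0178°) → (498347.316, 3710655.224) m.
P3 (34.0503°, -117.1191°) → (489007.857, 3767739.562) m.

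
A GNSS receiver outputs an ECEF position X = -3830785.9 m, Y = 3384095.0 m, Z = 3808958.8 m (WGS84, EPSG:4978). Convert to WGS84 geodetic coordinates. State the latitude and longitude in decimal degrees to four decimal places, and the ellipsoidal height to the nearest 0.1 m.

lat 36.8772°, lon 138.5428°, h 4096.3 m

λ = atan2(Y, X) = 138.54279959°; p = √(X²+Y²) = 5111459.6 m.
Bowring's method on WGS84 (a = 6378137 m, b = 6356752.314 m) gives φ = 36.87719983°, h = 4096.255 m.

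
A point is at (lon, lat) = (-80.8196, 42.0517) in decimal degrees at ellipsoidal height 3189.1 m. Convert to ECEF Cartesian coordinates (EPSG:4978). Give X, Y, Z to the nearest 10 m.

WGS84: a = 6378137 m, e² = 0.006694380; N(φ) = a/√(1−e²sin²φ) = 6387736.426 m.
X = (N+h)·cosφ·cosλ = 757117.256 m; Y = (N+h)·cosφ·sinλ = -4684736.715 m; Z = (N(1−e²)+h)·sinφ = 4252005.684 m.

X 757120 m, Y -4684740 m, Z 4252010 m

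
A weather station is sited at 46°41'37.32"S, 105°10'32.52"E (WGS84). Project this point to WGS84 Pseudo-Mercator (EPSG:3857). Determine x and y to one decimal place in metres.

Web Mercator is spherical with R = a = 6378137 m.
x = R·λ = 6378137 × 1.835662258 = 11708105.368 m.
y = R·ln tan(π/4 + φ/2) = 6378137 × -0.923815315 = -5892220.644 m.

x 11708105.4 m, y -5892220.6 m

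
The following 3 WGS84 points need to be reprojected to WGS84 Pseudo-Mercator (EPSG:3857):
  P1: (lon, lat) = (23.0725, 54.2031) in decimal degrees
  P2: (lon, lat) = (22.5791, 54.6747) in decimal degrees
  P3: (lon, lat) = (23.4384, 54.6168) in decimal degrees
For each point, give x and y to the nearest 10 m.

P1: x 2568420 m, y 7208720 m; P2: x 2513490 m, y 7298990 m; P3: x 2609150 m, y 7287850 m

Web Mercator: x = R·λ, y = R·ln tan(π/4+φ/2), R = 6378137 m.
P1 (54.2031°, 23.0725°) → (2568418.951, 7208715.224) m.
P2 (54.6747°, 22.5791°) → (2513493.915, 7298986.263) m.
P3 (54.6168°, 23.4384°) → (2609150.753, 7287847.196) m.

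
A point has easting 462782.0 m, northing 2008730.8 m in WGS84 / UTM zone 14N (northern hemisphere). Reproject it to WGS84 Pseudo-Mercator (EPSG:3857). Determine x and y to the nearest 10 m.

Unproject from UTM 14N (λ₀ = -99°) → φ = 18.16730036°, λ = -99.35190039°.
Web Mercator (R = 6378137 m): x = -11059802.961 m, y = 2057140.080 m.

x -11059800 m, y 2057140 m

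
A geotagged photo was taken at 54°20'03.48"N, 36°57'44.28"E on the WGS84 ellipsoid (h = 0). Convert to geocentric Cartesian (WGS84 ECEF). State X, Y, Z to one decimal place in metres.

WGS84: a = 6378137 m, e² = 0.006694380; N(φ) = a/√(1−e²sin²φ) = 6392275.104 m.
X = (N+h)·cosφ·cosλ = 2978027.839 m; Y = (N+h)·cosφ·sinλ = 2241034.256 m; Z = (N(1−e²)+h)·sinφ = 5158527.552 m.

X 2978027.8 m, Y 2241034.3 m, Z 5158527.6 m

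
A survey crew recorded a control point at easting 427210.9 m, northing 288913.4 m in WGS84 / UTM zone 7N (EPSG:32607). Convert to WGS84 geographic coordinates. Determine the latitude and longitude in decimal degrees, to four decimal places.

lat 2.6137°, lon -141.6548°

Zone 7N: λ₀ = -141°, k₀ = 0.9996, false easting 500000 m.
Meridian distance M = (N − FN)/k₀ = 289029.0 m.
Inverse transverse Mercator on WGS84 gives φ = 2.61370035°, λ = -141.65479963°.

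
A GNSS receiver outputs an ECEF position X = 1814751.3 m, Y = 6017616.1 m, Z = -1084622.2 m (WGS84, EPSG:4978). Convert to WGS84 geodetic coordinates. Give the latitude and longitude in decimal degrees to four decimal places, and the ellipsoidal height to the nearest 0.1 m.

lat -9.8555°, lon 73.2181°, h 684.1 m

λ = atan2(Y, X) = 73.21810033°; p = √(X²+Y²) = 6285302.4 m.
Bowring's method on WGS84 (a = 6378137 m, b = 6356752.314 m) gives φ = -9.85549983°, h = 684.102 m.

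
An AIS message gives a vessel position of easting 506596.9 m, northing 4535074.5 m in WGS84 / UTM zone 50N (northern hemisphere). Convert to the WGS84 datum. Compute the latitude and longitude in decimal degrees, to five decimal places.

Zone 50N: λ₀ = 117°, k₀ = 0.9996, false easting 500000 m.
Meridian distance M = (N − FN)/k₀ = 4536889.3 m.
Inverse transverse Mercator on WGS84 gives φ = 40.96679985°, λ = 117.07840038°.

lat 40.96680°, lon 117.07840°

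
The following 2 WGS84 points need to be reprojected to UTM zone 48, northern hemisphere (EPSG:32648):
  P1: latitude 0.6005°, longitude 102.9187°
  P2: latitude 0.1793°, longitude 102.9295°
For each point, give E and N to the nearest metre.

P1: E 268365 m, N 66417 m; P2: E 269556 m, N 19831 m

UTM zone 48N: λ₀ = 105°, k₀ = 0.9996.
P1 (0.6005°, 102.9187°) → (268364.774, 66417.425) m.
P2 (0.1793°, 102.9295°) → (269555.811, 19831.072) m.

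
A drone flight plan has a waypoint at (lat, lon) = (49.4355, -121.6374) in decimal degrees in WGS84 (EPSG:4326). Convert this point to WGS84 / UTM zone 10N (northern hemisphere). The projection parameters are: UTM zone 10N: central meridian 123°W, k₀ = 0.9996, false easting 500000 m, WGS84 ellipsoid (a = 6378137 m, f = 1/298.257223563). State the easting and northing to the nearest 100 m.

Zone 10 central meridian λ₀ = 6×10 − 183 = -123°; Δλ = +1.3626°.
Transverse Mercator on WGS84 with k₀ = 0.9996 gives E = 598790.757 m, N = 5476762.563 m.

E 598800 m, N 5476800 m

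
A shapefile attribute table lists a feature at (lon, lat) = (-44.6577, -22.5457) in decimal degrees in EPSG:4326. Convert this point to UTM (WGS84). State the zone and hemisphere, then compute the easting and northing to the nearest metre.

Zone 23S: E 535196 m, N 7506729 m

Longitude -44.6577° lies in the 6° band [-48°, -42°), giving zone 23; latitude is south of the equator, so 23S.
Zone 23 central meridian λ₀ = 6×23 − 183 = -45°; Δλ = +0.3423°.
Transverse Mercator on WGS84 with k₀ = 0.9996 gives E = 535195.870 m, N = 7506729.370 m.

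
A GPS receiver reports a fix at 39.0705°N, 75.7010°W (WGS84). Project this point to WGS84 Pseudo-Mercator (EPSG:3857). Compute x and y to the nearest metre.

x -8426997 m, y 4731775 m

Web Mercator is spherical with R = a = 6378137 m.
x = R·λ = 6378137 × -1.321231697 = -8426996.773 m.
y = R·ln tan(π/4 + φ/2) = 6378137 × 0.741874176 = 4731775.130 m.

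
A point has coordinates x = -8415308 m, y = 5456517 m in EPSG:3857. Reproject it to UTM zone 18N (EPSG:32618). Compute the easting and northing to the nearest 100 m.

Web Mercator inverse (R = 6378137 m) → φ = 43.94229798°, λ = -75.59599797°.
UTM 18N forward: E = 452170.074 m, N = 4865636.667 m.

E 452200 m, N 4865600 m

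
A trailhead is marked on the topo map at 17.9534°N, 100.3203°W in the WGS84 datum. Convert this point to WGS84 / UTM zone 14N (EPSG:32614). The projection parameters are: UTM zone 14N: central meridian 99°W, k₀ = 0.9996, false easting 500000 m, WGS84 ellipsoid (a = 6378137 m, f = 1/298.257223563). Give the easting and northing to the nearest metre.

Zone 14 central meridian λ₀ = 6×14 − 183 = -99°; Δλ = -1.3203°.
Transverse Mercator on WGS84 with k₀ = 0.9996 gives E = 360182.824 m, N = 1985526.537 m.

E 360183 m, N 1985527 m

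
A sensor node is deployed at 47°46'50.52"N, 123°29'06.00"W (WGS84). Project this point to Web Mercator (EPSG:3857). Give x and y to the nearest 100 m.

x -13746300 m, y 6070400 m

Web Mercator is spherical with R = a = 6378137 m.
x = R·λ = 6378137 × -2.155219827 = -13746287.321 m.
y = R·ln tan(π/4 + φ/2) = 6378137 × 0.951758855 = 6070448.365 m.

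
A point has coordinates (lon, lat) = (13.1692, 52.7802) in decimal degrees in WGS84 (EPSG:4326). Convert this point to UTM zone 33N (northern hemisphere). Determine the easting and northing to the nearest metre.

E 376517 m, N 5849391 m

Zone 33 central meridian λ₀ = 6×33 − 183 = 15°; Δλ = -1.8308°.
Transverse Mercator on WGS84 with k₀ = 0.9996 gives E = 376516.900 m, N = 5849391.305 m.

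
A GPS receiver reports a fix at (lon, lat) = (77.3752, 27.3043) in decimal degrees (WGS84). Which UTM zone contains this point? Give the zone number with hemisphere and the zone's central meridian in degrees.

Zone 43N, central meridian 75°

UTM zone = ⌊(λ + 180)/6⌋ + 1; 77.3752° ∈ [72°, 78°) → zone 43.
Hemisphere: N (φ ≥ 0).
Central meridian λ₀ = 6×43 − 183 = 75°.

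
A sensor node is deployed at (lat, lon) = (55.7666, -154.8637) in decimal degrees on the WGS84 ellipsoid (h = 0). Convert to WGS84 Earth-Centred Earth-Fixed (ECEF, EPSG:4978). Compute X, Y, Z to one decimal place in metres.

X -3255781.3 m, Y -1527635.5 m, Z 5249866.8 m

WGS84: a = 6378137 m, e² = 0.006694380; N(φ) = a/√(1−e²sin²φ) = 6392779.630 m.
X = (N+h)·cosφ·cosλ = -3255781.286 m; Y = (N+h)·cosφ·sinλ = -1527635.484 m; Z = (N(1−e²)+h)·sinφ = 5249866.825 m.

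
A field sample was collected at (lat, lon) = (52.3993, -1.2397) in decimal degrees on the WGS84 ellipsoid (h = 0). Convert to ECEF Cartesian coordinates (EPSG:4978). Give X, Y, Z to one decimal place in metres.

WGS84: a = 6378137 m, e² = 0.006694380; N(φ) = a/√(1−e²sin²φ) = 6391580.284 m.
X = (N+h)·cosφ·cosλ = 3898940.839 m; Y = (N+h)·cosφ·sinλ = -84373.952 m; Z = (N(1−e²)+h)·sinφ = 5030035.311 m.

X 3898940.8 m, Y -84374.0 m, Z 5030035.3 m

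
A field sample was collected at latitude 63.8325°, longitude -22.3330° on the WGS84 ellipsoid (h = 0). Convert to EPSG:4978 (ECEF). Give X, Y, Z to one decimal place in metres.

X 2608801.0 m, Y -1071703.0 m, Z 5701505.0 m

WGS84: a = 6378137 m, e² = 0.006694380; N(φ) = a/√(1−e²sin²φ) = 6395403.818 m.
X = (N+h)·cosφ·cosλ = 2608800.994 m; Y = (N+h)·cosφ·sinλ = -1071702.980 m; Z = (N(1−e²)+h)·sinφ = 5701505.046 m.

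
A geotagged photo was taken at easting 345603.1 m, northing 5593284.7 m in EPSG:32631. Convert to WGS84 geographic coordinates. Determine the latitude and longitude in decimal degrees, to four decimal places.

lat 50.4712°, lon 0.8242°

Zone 31N: λ₀ = 3°, k₀ = 0.9996, false easting 500000 m.
Meridian distance M = (N − FN)/k₀ = 5595522.9 m.
Inverse transverse Mercator on WGS84 gives φ = 50.47120033°, λ = 0.82419933°.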